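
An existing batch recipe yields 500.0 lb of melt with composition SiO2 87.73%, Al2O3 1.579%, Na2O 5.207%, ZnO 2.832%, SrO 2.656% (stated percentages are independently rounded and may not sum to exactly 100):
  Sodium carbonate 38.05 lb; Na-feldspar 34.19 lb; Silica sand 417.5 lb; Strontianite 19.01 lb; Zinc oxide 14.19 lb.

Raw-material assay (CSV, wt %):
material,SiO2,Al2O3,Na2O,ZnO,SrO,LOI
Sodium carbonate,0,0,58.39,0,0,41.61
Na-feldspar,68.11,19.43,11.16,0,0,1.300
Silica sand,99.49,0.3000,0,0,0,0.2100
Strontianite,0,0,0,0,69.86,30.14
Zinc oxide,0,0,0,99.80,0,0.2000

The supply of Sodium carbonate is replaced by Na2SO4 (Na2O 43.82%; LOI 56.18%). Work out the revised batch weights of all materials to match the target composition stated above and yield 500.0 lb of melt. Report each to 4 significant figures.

All arithmetic keeps exact precision throughout — mid-chain values are printed rounded to 4 significant figures alongside each step — each reported number is rounded only once. The derived quantities (LOI, the totals, five oxide percentages, glass mass, yield) are recomputed starting from the weights per 500.0 lb of glass in full precision, precisely as stated by either problem or answer.
The oxide mass targets at 500.0 lb melt:
  SiO2: 87.73% × 500.0 = 438.6 lb
  Al2O3: 1.579% × 500.0 = 7.895 lb
  Na2O: 5.207% × 500.0 = 26.04 lb
  ZnO: 2.832% × 500.0 = 14.16 lb
  SrO: 2.656% × 500.0 = 13.28 lb
Per-oxide balance check from the weights as reported, under the basis named above (sum by sum, the targets are met within answer rounding):
  SiO2: 34.19·0.6811 + 417.5·0.9949 = 438.7 lb (target 438.6 lb)
  Al2O3: 34.19·0.1943 + 417.5·0.003000 = 7.896 lb (target 7.895 lb)
  Na2O: 50.71·0.4382 + 34.19·0.1116 = 26.04 lb (target 26.04 lb)
  ZnO: 14.19·0.9980 = 14.16 lb (target 14.16 lb)
  SrO: 19.01·0.6986 = 13.28 lb (target 13.28 lb)
Glass-mass sanity pass: whole batch net of LOI = 500.0 lb (targets for the oxides total 500.0 lb; stated basis 500.0 lb — a pure rounding effect).
Adding the batch up: Σ batch = 535.6 lb; loss to ignition Σ batch·LOI = 35.57 lb; yield, glass over the total, = 93.36%.

Revised batch per 500.0 lb melt:
  Na2SO4: 50.71 lb
  Na-feldspar: 34.19 lb
  Silica sand: 417.5 lb
  Strontianite: 19.01 lb
  Zinc oxide: 14.19 lb
Total batch = 535.6 lb; LOI loss = 35.57 lb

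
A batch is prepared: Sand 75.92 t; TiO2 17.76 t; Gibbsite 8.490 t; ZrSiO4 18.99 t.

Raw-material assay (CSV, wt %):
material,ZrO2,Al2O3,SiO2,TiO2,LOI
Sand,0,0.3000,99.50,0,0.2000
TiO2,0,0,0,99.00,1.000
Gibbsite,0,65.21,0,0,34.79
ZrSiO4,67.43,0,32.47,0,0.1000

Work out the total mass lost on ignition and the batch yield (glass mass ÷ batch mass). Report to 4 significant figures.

Values along the way are shown rounded to four significant digits within the worked lines. Every computation maintains full precision throughout. A single rounding yields each reported figure. All derived quantities (four oxide percentages, the totals, LOI, net glass mass, the yield) are recomputed at full precision from the batch weights at 117.9 t of glass, as given in the problem or the answer.
LOI of each material in turn:
  Sand: 75.92 × 0.002000 = 0.1518 t
  TiO2: 17.76 × 0.01000 = 0.1776 t
  Gibbsite: 8.490 × 0.3479 = 2.954 t
  ZrSiO4: 18.99 × 0.001000 = 0.01899 t
Total LOI = 3.302 t
Glass = batch − LOI = 121.2 − 3.302 = 117.9 t

LOI loss = 3.302 t; glass = 117.9 t; yield = 97.27%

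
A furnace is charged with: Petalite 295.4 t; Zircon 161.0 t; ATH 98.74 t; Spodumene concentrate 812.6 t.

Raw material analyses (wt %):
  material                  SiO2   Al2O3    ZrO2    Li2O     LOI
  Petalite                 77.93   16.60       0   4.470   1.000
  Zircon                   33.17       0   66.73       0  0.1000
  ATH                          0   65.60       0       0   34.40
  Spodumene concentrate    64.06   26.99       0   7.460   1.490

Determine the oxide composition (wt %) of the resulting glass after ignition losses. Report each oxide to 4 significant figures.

Glass mass = 1319 t (batch 1368 − LOI 49.19).
Composition: SiO2 60.99%, Al2O3 25.26%, ZrO2 8.148%, Li2O 5.599%

Full precision is maintained end to end; intermediates appear, rounded to four significant figures, in the printout — every reported figure sees exactly one rounding; all derived quantities, which include the totals, ignition loss, the yield, glass mass, four oxide percentages, are recomputed at full precision, exactly as shown in either problem or answer, from the batch weights per 1319 t of glass.
Per-oxide mass from batch:
  SiO2: 295.4·0.7793 + 161.0·0.3317 + 812.6·0.6406 = 804.2 t
  Al2O3: 295.4·0.1660 + 98.74·0.6560 + 812.6·0.2699 = 333.1 t
  ZrO2: 161.0·0.6673 = 107.4 t
  Li2O: 295.4·0.04470 + 812.6·0.07460 = 73.82 t
LOI: 295.4·0.01000 + 161.0·0.001000 + 98.74·0.3440 + 812.6·0.01490 = 49.19 t
batch − LOI leaves glass = 1368 − 49.19 = 1319 t (= Σ oxide masses)
percent by weight: oxide/glass ×100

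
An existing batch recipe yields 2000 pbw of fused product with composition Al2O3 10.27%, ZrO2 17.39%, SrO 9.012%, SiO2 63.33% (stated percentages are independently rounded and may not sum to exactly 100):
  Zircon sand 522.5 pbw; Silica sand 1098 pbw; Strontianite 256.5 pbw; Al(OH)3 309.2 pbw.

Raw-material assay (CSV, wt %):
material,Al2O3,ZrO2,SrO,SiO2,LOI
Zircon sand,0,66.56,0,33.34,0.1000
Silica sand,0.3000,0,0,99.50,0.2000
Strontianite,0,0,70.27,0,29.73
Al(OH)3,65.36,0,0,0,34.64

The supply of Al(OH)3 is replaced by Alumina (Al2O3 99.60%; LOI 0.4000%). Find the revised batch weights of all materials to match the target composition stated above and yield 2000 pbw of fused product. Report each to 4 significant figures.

Revised batch per 2000 pbw fused product:
  Zircon sand: 522.5 pbw
  Silica sand: 1098 pbw
  Strontianite: 256.5 pbw
  Alumina: 202.9 pbw
Total batch = 2080 pbw; LOI loss = 79.79 pbw

The intermediate values are displayed rounded to 4 significant figures in the working. Every computation keeps exact precision at each step — every reported number takes just one rounding; derived quantities are re-derived using the weight values per 2000 pbw of glass in exact precision (glass mass, yield, the totals, LOI, the four compositions) as written in the question or the answer.
Per-oxide target masses for 2000 pbw fused product:
  Al2O3: 10.27% × 2000 = 205.4 pbw
  ZrO2: 17.39% × 2000 = 347.8 pbw
  SrO: 9.012% × 2000 = 180.2 pbw
  SiO2: 63.33% × 2000 = 1267 pbw
Verifying the oxide balance applying the batch weights above, under the basis named above (oxide sums agree with the targets once rounding is allowed for):
  Al2O3: 1098·0.003000 + 202.9·0.9960 = 205.4 pbw (target 205.4 pbw)
  ZrO2: 522.5·0.6656 = 347.8 pbw (target 347.8 pbw)
  SrO: 256.5·0.7027 = 180.2 pbw (target 180.2 pbw)
  SiO2: 522.5·0.3334 + 1098·0.9950 = 1267 pbw (target 1267 pbw)
Auditing the glass mass value: net batch after ignition = 2000 pbw (per-oxide target masses sum to 2000 pbw; stated basis 2000 pbw — any gap is answer rounding).
Batch grand total — Σ batch = 2080 pbw; Σ batch·LOI gives LOI loss = 79.79 pbw; the yield ratio, glass ÷ batch: 96.16%.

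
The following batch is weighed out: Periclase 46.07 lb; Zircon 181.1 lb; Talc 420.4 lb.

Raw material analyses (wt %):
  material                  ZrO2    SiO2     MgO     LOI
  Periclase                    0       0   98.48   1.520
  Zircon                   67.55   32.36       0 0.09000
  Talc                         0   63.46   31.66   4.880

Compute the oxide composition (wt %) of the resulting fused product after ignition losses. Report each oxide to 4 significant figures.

The working math carries full precision in all steps; rounding to four significant digits applies to every working value as shown — every reported value receives exactly one rounding. All derived quantities are recomputed at exact precision (the three compositions, totals, LOI, yield, net glass mass) from the weighed amounts on 626.2 lb of glass, exactly as printed in either problem or answer.
What the batch supplies per oxide:
  ZrO2: 181.1·0.6755 = 122.3 lb
  SiO2: 181.1·0.3236 + 420.4·0.6346 = 325.4 lb
  MgO: 46.07·0.9848 + 420.4·0.3166 = 178.5 lb
LOI: 46.07·0.01520 + 181.1·9.000e-04 + 420.4·0.04880 = 21.38 lb
Glass = total batch minus LOI = 647.6 − 21.38 = 626.2 lb (= the summed oxide contributions)
percent share: oxide ÷ glass, ×100

Glass mass = 626.2 lb (batch 647.6 − LOI 21.38).
Composition: ZrO2 19.54%, SiO2 51.96%, MgO 28.50%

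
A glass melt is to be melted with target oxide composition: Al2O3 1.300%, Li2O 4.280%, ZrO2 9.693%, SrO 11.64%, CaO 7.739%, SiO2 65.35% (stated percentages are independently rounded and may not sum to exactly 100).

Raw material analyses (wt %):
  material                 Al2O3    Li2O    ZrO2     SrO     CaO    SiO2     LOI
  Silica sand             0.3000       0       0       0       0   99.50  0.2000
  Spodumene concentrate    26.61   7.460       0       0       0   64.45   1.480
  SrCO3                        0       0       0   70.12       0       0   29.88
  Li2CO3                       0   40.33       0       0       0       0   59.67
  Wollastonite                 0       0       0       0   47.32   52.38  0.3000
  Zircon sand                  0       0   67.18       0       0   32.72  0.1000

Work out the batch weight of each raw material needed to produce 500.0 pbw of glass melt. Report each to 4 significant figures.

Exact precision is held at every stage; in-progress results are shown rounded to four significant figures alongside each step — a single rounding completes every reported number; the derived quantities are carried in exact precision (six oxide percentages, net glass mass, totals, yield, LOI) using the weight values per 500.0 pbw of glass, precisely as stated by problem or answer.
Per-oxide target masses for 500.0 pbw glass melt:
  Al2O3: 1.300% × 500.0 = 6.500 pbw
  Li2O: 4.280% × 500.0 = 21.40 pbw
  ZrO2: 9.693% × 500.0 = 48.46 pbw
  SrO: 11.64% × 500.0 = 58.20 pbw
  CaO: 7.739% × 500.0 = 38.70 pbw
  SiO2: 65.35% × 500.0 = 326.7 pbw
Per-oxide balance check working from each reported weight, at the basis given (sums match the target masses inside rounding margins):
  Al2O3: 247.6·0.003000 + 21.64·0.2661 = 6.501 pbw (target 6.500 pbw)
  Li2O: 21.64·0.07460 + 49.06·0.4033 = 21.40 pbw (target 21.40 pbw)
  ZrO2: 72.14·0.6718 = 48.46 pbw (target 48.46 pbw)
  SrO: 83.00·0.7012 = 58.20 pbw (target 58.20 pbw)
  CaO: 81.77·0.4732 = 38.69 pbw (target 38.70 pbw)
  SiO2: 247.6·0.9950 + 21.64·0.6445 + 81.77·0.5238 + 72.14·0.3272 = 326.7 pbw (target 326.7 pbw)
Auditing the glass mass value: the batch minus its LOI: 500.0 pbw (per-oxide target masses sum to 500.0 pbw; the stated basis being 500.0 pbw — any gap is answer rounding).
Batch total: Σ batch = 555.2 pbw; ignition loss, Σ(batch × LOI) = 55.21 pbw; yield = glass ÷ total batch = 90.06%.

Batch per 500.0 pbw glass melt:
  Silica sand: 247.6 pbw
  Spodumene concentrate: 21.64 pbw
  SrCO3: 83.00 pbw
  Li2CO3: 49.06 pbw
  Wollastonite: 81.77 pbw
  Zircon sand: 72.14 pbw
Total batch = 555.2 pbw; LOI loss = 55.21 pbw; yield = 90.06%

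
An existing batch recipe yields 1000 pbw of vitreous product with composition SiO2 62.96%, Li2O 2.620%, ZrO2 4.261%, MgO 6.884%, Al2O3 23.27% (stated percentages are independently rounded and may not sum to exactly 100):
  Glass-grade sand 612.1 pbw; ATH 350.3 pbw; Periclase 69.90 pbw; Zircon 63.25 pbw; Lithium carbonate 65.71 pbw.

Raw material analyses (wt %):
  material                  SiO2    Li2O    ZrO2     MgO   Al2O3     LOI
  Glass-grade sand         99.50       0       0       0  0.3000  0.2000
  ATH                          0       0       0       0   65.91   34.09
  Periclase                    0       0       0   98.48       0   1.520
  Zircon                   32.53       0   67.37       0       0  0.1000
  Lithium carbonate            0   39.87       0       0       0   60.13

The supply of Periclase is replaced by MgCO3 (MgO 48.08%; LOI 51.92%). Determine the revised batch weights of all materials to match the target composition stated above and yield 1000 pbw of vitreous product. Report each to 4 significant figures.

Each numeric step holds full float precision at each step — working values are shown, with 4-significant-digit rounding, on the page. Each reported number is rounded a single time — the derived quantities are computed from the batch weights on 1000 pbw of glass at full precision (ignition loss, the totals, five oxide percentages, the yield, net glass mass), as given in the problem or answer text.
Oxide-by-oxide targets in 1000 pbw vitreous product:
  SiO2: 62.96% × 1000 = 629.6 pbw
  Li2O: 2.620% × 1000 = 26.20 pbw
  ZrO2: 4.261% × 1000 = 42.61 pbw
  MgO: 6.884% × 1000 = 68.84 pbw
  Al2O3: 23.27% × 1000 = 232.7 pbw
Balance tally, oxide-wise, per the reported batch figures, against the basis in use (every target is met by its sum modulo rounding of the values):
  SiO2: 612.1·0.9950 + 63.25·0.3253 = 629.6 pbw (target 629.6 pbw)
  Li2O: 65.71·0.3987 = 26.20 pbw (target 26.20 pbw)
  ZrO2: 63.25·0.6737 = 42.61 pbw (target 42.61 pbw)
  MgO: 143.2·0.4808 = 68.85 pbw (target 68.84 pbw)
  Al2O3: 612.1·0.003000 + 350.3·0.6591 = 232.7 pbw (target 232.7 pbw)
Glass-mass closure: batch Σ − ignition loss = 1000 pbw (per-oxide target masses sum to 1000 pbw; versus the stated basis of 1000 pbw — a pure rounding effect).
Batch grand total — Σ batch = 1235 pbw; loss to ignition Σ batch·LOI = 234.6 pbw; yield, glass over the total, = 81.00%.

Revised batch per 1000 pbw vitreous product:
  Glass-grade sand: 612.1 pbw
  ATH: 350.3 pbw
  MgCO3: 143.2 pbw
  Zircon: 63.25 pbw
  Lithium carbonate: 65.71 pbw
Total batch = 1235 pbw; LOI loss = 234.6 pbw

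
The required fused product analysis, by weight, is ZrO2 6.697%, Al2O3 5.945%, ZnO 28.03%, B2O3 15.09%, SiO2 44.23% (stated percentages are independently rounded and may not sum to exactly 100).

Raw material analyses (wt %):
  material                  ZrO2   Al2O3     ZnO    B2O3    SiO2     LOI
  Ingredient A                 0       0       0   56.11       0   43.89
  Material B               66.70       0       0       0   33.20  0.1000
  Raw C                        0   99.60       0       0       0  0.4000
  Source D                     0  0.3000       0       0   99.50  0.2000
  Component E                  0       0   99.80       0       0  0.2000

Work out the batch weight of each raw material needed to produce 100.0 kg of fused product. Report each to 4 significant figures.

The intermediate values appear rounded off to 4 significant digits across the worked steps; all internal work carries exact precision through the solve — every reported figure is rounded once only; all derived quantities are re-derived in full float precision (glass mass, the five compositions, totals, LOI, the yield) from the weighed amounts for 100.0 kg of glass as given in problem or answer.
Oxide-by-oxide targets in 100.0 kg fused product:
  ZrO2: 6.697% × 100.0 = 6.697 kg
  Al2O3: 5.945% × 100.0 = 5.945 kg
  ZnO: 28.03% × 100.0 = 28.03 kg
  B2O3: 15.09% × 100.0 = 15.09 kg
  SiO2: 44.23% × 100.0 = 44.23 kg
Checking each oxide sum on the weights just shown, versus the basis set out (each sum matches its target mass modulo rounding of the values):
  ZrO2: 10.04·0.6670 = 6.697 kg (target 6.697 kg)
  Al2O3: 5.845·0.9960 + 41.10·0.003000 = 5.945 kg (target 5.945 kg)
  ZnO: 28.09·0.9980 = 28.03 kg (target 28.03 kg)
  B2O3: 26.89·0.5611 = 15.09 kg (target 15.09 kg)
  SiO2: 10.04·0.3320 + 41.10·0.9950 = 44.23 kg (target 44.23 kg)
Consistency of the glass mass: batch total minus LOI = 99.99 kg (targets for the oxides total 99.99 kg; against the stated basis, 100.0 kg — differing by rounding only).
Adding the batch up: Σ batch = 112.0 kg; Σ batch·LOI gives LOI loss = 11.97 kg; yield: glass divided by total = 89.31%.

Batch per 100.0 kg fused product:
  Ingredient A: 26.89 kg
  Material B: 10.04 kg
  Raw C: 5.845 kg
  Source D: 41.10 kg
  Component E: 28.09 kg
Total batch = 112.0 kg; LOI loss = 11.97 kg; yield = 89.31%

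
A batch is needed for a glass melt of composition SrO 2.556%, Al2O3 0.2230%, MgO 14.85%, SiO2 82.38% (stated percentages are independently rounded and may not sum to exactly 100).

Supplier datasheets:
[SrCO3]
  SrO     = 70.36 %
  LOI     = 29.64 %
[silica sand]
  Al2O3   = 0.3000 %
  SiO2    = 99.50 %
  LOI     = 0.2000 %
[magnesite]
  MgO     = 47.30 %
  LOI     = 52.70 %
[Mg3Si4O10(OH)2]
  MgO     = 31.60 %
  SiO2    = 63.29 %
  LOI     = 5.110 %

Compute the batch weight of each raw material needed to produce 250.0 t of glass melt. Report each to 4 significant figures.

Batch per 250.0 t glass melt:
  SrCO3: 9.082 t
  silica sand: 185.8 t
  magnesite: 56.27 t
  Mg3Si4O10(OH)2: 33.25 t
Total batch = 284.4 t; LOI loss = 34.42 t; yield = 87.90%

Rounding to four significant digits governs each working value as printed; every computation maintains exact precision through every step — every reported figure is rounded just once. The derived quantities are rebuilt at full precision (four oxide percentages, glass mass, yield, the totals, LOI) using the weight values on 250.0 t of glass exactly as printed in the problem or answer text.
The oxide mass targets at 250.0 t glass melt:
  SrO: 2.556% × 250.0 = 6.390 t
  Al2O3: 0.2230% × 250.0 = 0.5575 t
  MgO: 14.85% × 250.0 = 37.12 t
  SiO2: 82.38% × 250.0 = 206.0 t
Oxide-by-oxide audit with the batch weights as given, under the basis named above (oxide sums agree with the targets modulo rounding of the values):
  SrO: 9.082·0.7036 = 6.390 t (target 6.390 t)
  Al2O3: 185.8·0.003000 = 0.5574 t (target 0.5575 t)
  MgO: 56.27·0.4730 + 33.25·0.3160 = 37.12 t (target 37.12 t)
  SiO2: 185.8·0.9950 + 33.25·0.6329 = 205.9 t (target 206.0 t)
Glass mass check: total charge less LOI = 250.0 t (per-oxide target masses sum to 250.0 t; against the stated basis, 250.0 t — gaps are rounding artifacts).
Adding the batch up: Σ batch = 284.4 t; loss to ignition Σ batch·LOI = 34.42 t; yield, glass over the total, = 87.90%.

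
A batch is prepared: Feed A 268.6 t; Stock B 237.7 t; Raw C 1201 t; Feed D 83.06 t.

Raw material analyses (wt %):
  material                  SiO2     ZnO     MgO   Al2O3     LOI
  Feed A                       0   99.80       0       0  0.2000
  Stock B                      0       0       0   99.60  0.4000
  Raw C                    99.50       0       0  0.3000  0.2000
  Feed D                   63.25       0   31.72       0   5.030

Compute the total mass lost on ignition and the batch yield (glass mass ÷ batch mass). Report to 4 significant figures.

LOI loss = 8.068 t; glass = 1782 t; yield = 99.55%

All arithmetic keeps full float precision through the solve — values along the way appear rounded to 4 significant digits across the worked steps. Each reported figure is rounded just once — the derived quantities (the four compositions, glass mass, totals, ignition loss, the yield) are re-derived from the batch weights on 1782 t of glass at full float precision, exactly as printed in question or answer.
LOI of each material in turn:
  Feed A: 268.6 × 0.002000 = 0.5372 t
  Stock B: 237.7 × 0.004000 = 0.9508 t
  Raw C: 1201 × 0.002000 = 2.402 t
  Feed D: 83.06 × 0.05030 = 4.178 t
Total LOI = 8.068 t
Glass = batch − LOI = 1790 − 8.068 = 1782 t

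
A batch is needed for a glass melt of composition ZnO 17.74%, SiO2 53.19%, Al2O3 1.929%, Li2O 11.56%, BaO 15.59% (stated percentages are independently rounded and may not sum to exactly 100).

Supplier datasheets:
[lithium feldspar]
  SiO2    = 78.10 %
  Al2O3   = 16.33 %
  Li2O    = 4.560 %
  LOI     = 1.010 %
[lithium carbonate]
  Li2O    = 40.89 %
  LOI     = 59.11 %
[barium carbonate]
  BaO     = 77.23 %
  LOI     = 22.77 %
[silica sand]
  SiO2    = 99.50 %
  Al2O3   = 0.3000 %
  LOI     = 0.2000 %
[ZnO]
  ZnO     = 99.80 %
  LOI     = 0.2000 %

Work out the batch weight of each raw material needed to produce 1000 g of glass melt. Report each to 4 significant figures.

Batch per 1000 g glass melt:
  lithium feldspar: 109.9 g
  lithium carbonate: 270.5 g
  barium carbonate: 201.9 g
  silica sand: 448.3 g
  ZnO: 177.8 g
Total batch = 1208 g; LOI loss = 208.2 g; yield = 82.77%

Mid-chain values are printed, rounded to 4 significant digits, as written. Each numeric step carries full precision through the solve — each reported value undergoes a single rounding; all derived quantities (yield, the totals, net glass mass, ignition loss, the five compositions) are recomputed in full float precision using the weight values for 1000 g of glass, as set out in either problem or answer.
Oxide mass targets, per 1000 g glass melt:
  ZnO: 17.74% × 1000 = 177.4 g
  SiO2: 53.19% × 1000 = 531.9 g
  Al2O3: 1.929% × 1000 = 19.29 g
  Li2O: 11.56% × 1000 = 115.6 g
  BaO: 15.59% × 1000 = 155.9 g
A balance pass over the oxides, applying the batch weights above, at the basis given (each sum matches its target mass modulo rounding of the values):
  ZnO: 177.8·0.9980 = 177.4 g (target 177.4 g)
  SiO2: 109.9·0.7810 + 448.3·0.9950 = 531.9 g (target 531.9 g)
  Al2O3: 109.9·0.1633 + 448.3·0.003000 = 19.29 g (target 19.29 g)
  Li2O: 109.9·0.04560 + 270.5·0.4089 = 115.6 g (target 115.6 g)
  BaO: 201.9·0.7723 = 155.9 g (target 155.9 g)
Auditing the glass mass value: total charge less LOI = 1000 g (the Σ of target masses is 1000 g; against the stated basis, 1000 g — rounding explains the deltas).
Whole-batch sum: Σ batch = 1208 g; Σ batch·LOI gives LOI loss = 208.2 g; yield = glass ÷ total batch = 82.77%.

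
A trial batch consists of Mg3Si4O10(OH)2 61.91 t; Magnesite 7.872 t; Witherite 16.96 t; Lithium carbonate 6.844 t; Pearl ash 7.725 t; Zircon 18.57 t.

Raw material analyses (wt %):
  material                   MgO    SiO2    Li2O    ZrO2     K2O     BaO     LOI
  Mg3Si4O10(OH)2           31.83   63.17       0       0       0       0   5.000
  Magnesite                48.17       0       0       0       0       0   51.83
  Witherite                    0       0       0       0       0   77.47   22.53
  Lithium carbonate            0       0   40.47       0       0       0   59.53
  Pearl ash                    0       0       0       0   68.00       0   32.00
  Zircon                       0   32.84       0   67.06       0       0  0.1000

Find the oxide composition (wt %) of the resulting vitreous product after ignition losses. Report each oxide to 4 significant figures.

Glass mass = 102.3 t (batch 119.9 − LOI 17.56).
Composition: MgO 22.97%, SiO2 44.18%, Li2O 2.707%, ZrO2 12.17%, K2O 5.134%, BaO 12.84%

Intermediates are displayed rounded to four significant figures across the worked steps — the working math runs at exact precision in every operation. A single rounding completes every reported number; derived quantities, including the yield, ignition loss, the six compositions, glass mass, the totals, are rebuilt from the batch weights at 102.3 t of glass in exact precision precisely as stated by problem or answer.
Oxide-by-oxide delivered mass:
  MgO: 61.91·0.3183 + 7.872·0.4817 = 23.50 t
  SiO2: 61.91·0.6317 + 18.57·0.3284 = 45.21 t
  Li2O: 6.844·0.4047 = 2.770 t
  ZrO2: 18.57·0.6706 = 12.45 t
  K2O: 7.725·0.6800 = 5.253 t
  BaO: 16.96·0.7747 = 13.14 t
LOI: 61.91·0.05000 + 7.872·0.5183 + 16.96·0.2253 + 6.844·0.5953 + 7.725·0.3200 + 18.57·0.001000 = 17.56 t
Net of LOI, the glass mass = 119.9 − 17.56 = 102.3 t (= the summed oxide contributions)
percent by weight: oxide/glass ×100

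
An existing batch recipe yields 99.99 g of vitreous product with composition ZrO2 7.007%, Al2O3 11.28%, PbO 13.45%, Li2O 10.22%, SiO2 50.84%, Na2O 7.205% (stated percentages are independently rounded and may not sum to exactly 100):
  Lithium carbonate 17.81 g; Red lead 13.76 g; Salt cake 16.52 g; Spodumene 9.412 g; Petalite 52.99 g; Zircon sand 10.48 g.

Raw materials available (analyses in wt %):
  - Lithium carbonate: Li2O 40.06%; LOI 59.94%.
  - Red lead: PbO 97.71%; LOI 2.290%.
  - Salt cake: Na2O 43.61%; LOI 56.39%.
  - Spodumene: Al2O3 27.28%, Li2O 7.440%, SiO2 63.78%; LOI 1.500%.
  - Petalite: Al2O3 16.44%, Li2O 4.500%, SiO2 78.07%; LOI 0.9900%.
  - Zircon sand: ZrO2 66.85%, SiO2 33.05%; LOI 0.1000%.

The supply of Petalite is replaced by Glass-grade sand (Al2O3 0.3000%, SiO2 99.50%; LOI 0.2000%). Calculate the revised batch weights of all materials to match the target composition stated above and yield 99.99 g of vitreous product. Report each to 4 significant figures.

Revised batch per 99.99 g vitreous product:
  Lithium carbonate: 17.87 g
  Red lead: 13.76 g
  Salt cake: 16.52 g
  Spodumene: 41.11 g
  Glass-grade sand: 21.26 g
  Zircon sand: 10.48 g
Total batch = 121.0 g; LOI loss = 21.01 g

The intermediate values are displayed rounded to four significant figures across the worked steps; the whole derivation holds full float precision through every step — each reported value is rounded just once. All derived quantities are computed in full precision (ignition loss, totals, six oxide percentages, the yield, glass mass) using the weight values for 99.99 g of glass, exactly as shown in question or answer.
Oxide mass targets, per 99.99 g vitreous product:
  ZrO2: 7.007% × 99.99 = 7.006 g
  Al2O3: 11.28% × 99.99 = 11.28 g
  PbO: 13.45% × 99.99 = 13.45 g
  Li2O: 10.22% × 99.99 = 10.22 g
  SiO2: 50.84% × 99.99 = 50.83 g
  Na2O: 7.205% × 99.99 = 7.204 g
Per-oxide balance check on the weights just shown, on the stated basis (summed amounts equal target values net of answer rounding effects):
  ZrO2: 10.48·0.6685 = 7.006 g (target 7.006 g)
  Al2O3: 41.11·0.2728 + 21.26·0.003000 = 11.28 g (target 11.28 g)
  PbO: 13.76·0.9771 = 13.44 g (target 13.45 g)
  Li2O: 17.87·0.4006 + 41.11·0.07440 = 10.22 g (target 10.22 g)
  SiO2: 41.11·0.6378 + 21.26·0.9950 + 10.48·0.3305 = 50.84 g (target 50.83 g)
  Na2O: 16.52·0.4361 = 7.204 g (target 7.204 g)
Glass-mass bookkeeping: the batch minus its LOI: 99.99 g (the Σ of target masses is 99.99 g; stated basis 99.99 g — a pure rounding effect).
Batch total: Σ batch = 121.0 g; the LOI term Σ batch·LOI equals 21.01 g; as yield: glass ÷ batch → 82.63%.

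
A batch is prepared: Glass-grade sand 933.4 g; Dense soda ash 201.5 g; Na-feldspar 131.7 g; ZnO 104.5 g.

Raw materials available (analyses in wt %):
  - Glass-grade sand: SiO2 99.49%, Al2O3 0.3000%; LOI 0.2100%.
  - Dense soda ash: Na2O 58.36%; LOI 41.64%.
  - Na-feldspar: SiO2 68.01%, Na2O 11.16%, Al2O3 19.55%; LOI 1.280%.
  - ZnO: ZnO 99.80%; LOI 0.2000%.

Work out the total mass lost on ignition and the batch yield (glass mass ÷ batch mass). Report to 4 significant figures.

All internal work maintains full float precision from start to finish; values along the way are shown with 4-significant-digit rounding across the worked steps — each reported result is rounded exactly once. All derived quantities, including the yield, LOI, net glass mass, the totals, four oxide percentages, are re-derived from the batch weights at 1283 g of glass in full float precision exactly as shown in either problem or answer.
Ignition loss by material:
  Glass-grade sand: 933.4 × 0.002100 = 1.960 g
  Dense soda ash: 201.5 × 0.4164 = 83.90 g
  Na-feldspar: 131.7 × 0.01280 = 1.686 g
  ZnO: 104.5 × 0.002000 = 0.2090 g
Total LOI = 87.76 g
Glass = batch − LOI = 1371 − 87.76 = 1283 g

LOI loss = 87.76 g; glass = 1283 g; yield = 93.60%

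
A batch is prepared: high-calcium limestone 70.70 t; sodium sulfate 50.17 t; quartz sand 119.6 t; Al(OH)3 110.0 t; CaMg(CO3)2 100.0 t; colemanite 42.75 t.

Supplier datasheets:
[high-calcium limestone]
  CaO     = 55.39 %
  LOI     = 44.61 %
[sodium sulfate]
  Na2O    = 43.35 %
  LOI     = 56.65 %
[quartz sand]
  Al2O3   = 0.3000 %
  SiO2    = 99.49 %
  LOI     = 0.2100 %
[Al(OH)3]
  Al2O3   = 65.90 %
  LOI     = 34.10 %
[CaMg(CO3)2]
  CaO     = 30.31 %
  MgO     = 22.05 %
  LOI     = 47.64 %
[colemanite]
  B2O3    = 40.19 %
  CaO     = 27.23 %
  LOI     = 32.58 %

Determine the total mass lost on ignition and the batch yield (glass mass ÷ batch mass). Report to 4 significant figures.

All internal work maintains full float precision through the solve; mid-chain values are printed rounded off to 4 significant figures at each printed step. Each reported number is rounded only once — all derived quantities, including LOI, the yield, six oxide percentages, totals, glass mass, are carried from the batch weights for 333.9 t of glass at exact precision, as they appear in either problem or answer.
Material-by-material LOI:
  high-calcium limestone: 70.70 × 0.4461 = 31.54 t
  sodium sulfate: 50.17 × 0.5665 = 28.42 t
  quartz sand: 119.6 × 0.002100 = 0.2512 t
  Al(OH)3: 110.0 × 0.3410 = 37.51 t
  CaMg(CO3)2: 100.0 × 0.4764 = 47.64 t
  colemanite: 42.75 × 0.3258 = 13.93 t
Total LOI = 159.3 t
Glass = batch − LOI = 493.2 − 159.3 = 333.9 t

LOI loss = 159.3 t; glass = 333.9 t; yield = 67.70%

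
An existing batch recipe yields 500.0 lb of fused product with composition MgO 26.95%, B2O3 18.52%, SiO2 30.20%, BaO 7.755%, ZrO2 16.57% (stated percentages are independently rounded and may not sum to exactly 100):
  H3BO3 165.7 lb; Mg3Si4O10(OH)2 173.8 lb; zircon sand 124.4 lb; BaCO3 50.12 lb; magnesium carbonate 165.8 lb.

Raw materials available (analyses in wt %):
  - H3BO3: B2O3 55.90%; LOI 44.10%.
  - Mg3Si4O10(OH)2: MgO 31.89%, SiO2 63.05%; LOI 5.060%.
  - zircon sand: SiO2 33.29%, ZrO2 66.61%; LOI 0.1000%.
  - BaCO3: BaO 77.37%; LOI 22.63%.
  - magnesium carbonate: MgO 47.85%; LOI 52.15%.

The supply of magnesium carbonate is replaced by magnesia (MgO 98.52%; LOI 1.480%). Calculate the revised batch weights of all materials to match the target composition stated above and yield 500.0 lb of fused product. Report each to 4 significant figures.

Intermediates are shown (rounded to 4 significant figures) on the page — full precision is held all the way through; exactly one rounding goes into every reported figure. All derived quantities, including LOI, the yield, glass mass, totals, five oxide percentages, are recomputed from the weighed amounts at 500.0 lb of glass in exact precision exactly as printed in question or answer.
Target masses of each oxide per 500.0 lb fused product:
  MgO: 26.95% × 500.0 = 134.8 lb
  B2O3: 18.52% × 500.0 = 92.60 lb
  SiO2: 30.20% × 500.0 = 151.0 lb
  BaO: 7.755% × 500.0 = 38.78 lb
  ZrO2: 16.57% × 500.0 = 82.85 lb
Balance tally, oxide-wise, per the reported batch figures, per the basis as stated (every target is met by its sum inside rounding margins):
  MgO: 173.8·0.3189 + 80.51·0.9852 = 134.7 lb (target 134.8 lb)
  B2O3: 165.7·0.5590 = 92.63 lb (target 92.60 lb)
  SiO2: 173.8·0.6305 + 124.4·0.3329 = 151.0 lb (target 151.0 lb)
  BaO: 50.12·0.7737 = 38.78 lb (target 38.78 lb)
  ZrO2: 124.4·0.6661 = 82.86 lb (target 82.85 lb)
Consistency of the glass mass: batch Σ − ignition loss = 500.0 lb (the targets, summed, come to 500.0 lb; with the basis standing at 500.0 lb — differing by rounding only).
Total batch = Σ batch = 594.5 lb; ignition loss, Σ(batch × LOI) = 94.53 lb; yield: glass divided by total = 84.10%.

Revised batch per 500.0 lb fused product:
  H3BO3: 165.7 lb
  Mg3Si4O10(OH)2: 173.8 lb
  zircon sand: 124.4 lb
  BaCO3: 50.12 lb
  magnesia: 80.51 lb
Total batch = 594.5 lb; LOI loss = 94.53 lb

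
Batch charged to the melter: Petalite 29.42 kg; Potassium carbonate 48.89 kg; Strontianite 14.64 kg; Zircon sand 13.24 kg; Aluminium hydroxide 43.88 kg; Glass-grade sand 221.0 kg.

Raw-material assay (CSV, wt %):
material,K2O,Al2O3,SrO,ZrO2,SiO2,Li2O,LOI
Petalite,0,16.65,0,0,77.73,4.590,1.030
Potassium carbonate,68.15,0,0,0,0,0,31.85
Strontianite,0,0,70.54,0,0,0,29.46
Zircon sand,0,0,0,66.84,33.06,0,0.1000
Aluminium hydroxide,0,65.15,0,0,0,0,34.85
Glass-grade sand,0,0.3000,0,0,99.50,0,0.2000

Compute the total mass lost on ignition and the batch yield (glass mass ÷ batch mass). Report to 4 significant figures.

LOI loss = 35.93 kg; glass = 335.1 kg; yield = 90.32%

Each numeric step carries full precision from start to finish — in-progress results are shown, with 4-significant-figure rounding, on the page; each reported number is rounded only once — all derived quantities are recomputed at full float precision (the yield, ignition loss, the six compositions, net glass mass, totals) starting from the weights per 335.1 kg of glass, precisely as stated by the question or the answer.
Loss on ignition, line by line:
  Petalite: 29.42 × 0.01030 = 0.3030 kg
  Potassium carbonate: 48.89 × 0.3185 = 15.57 kg
  Strontianite: 14.64 × 0.2946 = 4.313 kg
  Zircon sand: 13.24 × 0.001000 = 0.01324 kg
  Aluminium hydroxide: 43.88 × 0.3485 = 15.29 kg
  Glass-grade sand: 221.0 × 0.002000 = 0.4420 kg
Total LOI = 35.93 kg
Glass = batch − LOI = 371.1 − 35.93 = 335.1 kg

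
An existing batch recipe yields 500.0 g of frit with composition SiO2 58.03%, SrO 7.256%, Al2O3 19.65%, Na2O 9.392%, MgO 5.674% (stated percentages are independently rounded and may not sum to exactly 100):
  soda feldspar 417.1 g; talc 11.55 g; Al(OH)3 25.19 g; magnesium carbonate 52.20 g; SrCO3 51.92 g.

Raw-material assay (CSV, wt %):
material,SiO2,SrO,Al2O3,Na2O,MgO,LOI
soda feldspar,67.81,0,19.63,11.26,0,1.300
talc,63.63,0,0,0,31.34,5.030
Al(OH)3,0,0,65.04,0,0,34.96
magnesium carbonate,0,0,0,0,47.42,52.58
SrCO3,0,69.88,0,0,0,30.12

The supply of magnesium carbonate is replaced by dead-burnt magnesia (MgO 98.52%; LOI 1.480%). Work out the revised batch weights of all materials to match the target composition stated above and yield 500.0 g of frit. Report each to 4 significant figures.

Working values are rounded to 4 significant figures as shown. Exact precision is held from first step to last — each reported number is rounded once only — the derived quantities, which include LOI, the yield, the five compositions, totals, net glass mass, are re-derived at full float precision, as they appear in the problem or answer text, from the weighed amounts at 500.0 g of glass.
The oxide mass targets at 500.0 g frit:
  SiO2: 58.03% × 500.0 = 290.2 g
  SrO: 7.256% × 500.0 = 36.28 g
  Al2O3: 19.65% × 500.0 = 98.25 g
  Na2O: 9.392% × 500.0 = 46.96 g
  MgO: 5.674% × 500.0 = 28.37 g
A balance pass over the oxides, from the weights as reported, on the stated basis (target by target, the sums agree modulo rounding of the values):
  SiO2: 417.1·0.6781 + 11.55·0.6363 = 290.2 g (target 290.2 g)
  SrO: 51.92·0.6988 = 36.28 g (target 36.28 g)
  Al2O3: 417.1·0.1963 + 25.19·0.6504 = 98.26 g (target 98.25 g)
  Na2O: 417.1·0.1126 = 46.97 g (target 46.96 g)
  MgO: 11.55·0.3134 + 25.12·0.9852 = 28.37 g (target 28.37 g)
The glass-mass cross-check: batch Σ − ignition loss = 500.1 g (oxide target masses add up to 500.0 g; versus the stated basis of 500.0 g — differing by rounding only).
Adding the batch up: Σ batch = 530.9 g; the LOI term Σ batch·LOI equals 30.82 g; as yield: glass ÷ batch → 94.19%.

Revised batch per 500.0 g frit:
  soda feldspar: 417.1 g
  talc: 11.55 g
  Al(OH)3: 25.19 g
  dead-burnt magnesia: 25.12 g
  SrCO3: 51.92 g
Total batch = 530.9 g; LOI loss = 30.82 g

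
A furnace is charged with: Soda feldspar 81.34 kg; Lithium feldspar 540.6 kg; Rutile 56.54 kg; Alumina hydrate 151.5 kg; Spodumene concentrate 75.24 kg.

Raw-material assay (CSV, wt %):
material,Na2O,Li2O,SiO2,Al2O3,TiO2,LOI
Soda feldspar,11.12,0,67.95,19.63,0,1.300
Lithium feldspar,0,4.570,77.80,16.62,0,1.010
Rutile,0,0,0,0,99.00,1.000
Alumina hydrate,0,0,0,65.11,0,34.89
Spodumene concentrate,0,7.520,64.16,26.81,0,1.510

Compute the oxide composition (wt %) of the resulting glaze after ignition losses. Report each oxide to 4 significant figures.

All internal work maintains exact precision at each step. Intermediates are printed with 4-significant-digit rounding as written; a single rounding finalizes every reported number — the derived quantities, which include glass mass, the yield, totals, the five compositions, ignition loss, are carried in full precision, as they appear in the problem or answer text, using the weight values for 844.1 kg of glass.
Delivered oxide masses:
  Na2O: 81.34·0.1112 = 9.045 kg
  Li2O: 540.6·0.04570 + 75.24·0.07520 = 30.36 kg
  SiO2: 81.34·0.6795 + 540.6·0.7780 + 75.24·0.6416 = 524.1 kg
  Al2O3: 81.34·0.1963 + 540.6·0.1662 + 151.5·0.6511 + 75.24·0.2681 = 224.6 kg
  TiO2: 56.54·0.9900 = 55.97 kg
LOI: 81.34·0.01300 + 540.6·0.01010 + 56.54·0.01000 + 151.5·0.3489 + 75.24·0.01510 = 61.08 kg
Resulting glass, batch − LOI: 905.2 − 61.08 = 844.1 kg (= the summed oxide contributions)
percent share: oxide ÷ glass, ×100

Glass mass = 844.1 kg (batch 905.2 − LOI 61.08).
Composition: Na2O 1.072%, Li2O 3.597%, SiO2 62.09%, Al2O3 26.61%, TiO2 6.631%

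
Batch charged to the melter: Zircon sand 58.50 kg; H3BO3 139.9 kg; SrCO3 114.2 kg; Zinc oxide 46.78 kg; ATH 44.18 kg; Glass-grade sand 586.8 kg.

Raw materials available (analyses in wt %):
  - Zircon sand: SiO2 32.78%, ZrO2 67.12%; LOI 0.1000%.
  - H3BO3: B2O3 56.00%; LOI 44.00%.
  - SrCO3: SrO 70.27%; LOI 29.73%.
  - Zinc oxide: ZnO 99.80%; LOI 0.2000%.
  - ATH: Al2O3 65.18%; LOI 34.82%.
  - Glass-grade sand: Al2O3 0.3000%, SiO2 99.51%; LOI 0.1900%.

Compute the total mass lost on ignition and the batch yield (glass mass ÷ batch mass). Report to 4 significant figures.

All arithmetic holds full precision at every stage; the intermediate values are shown rounded to four significant figures between the steps. Each reported figure undergoes a single rounding. Derived quantities are recomputed using the weight values for 878.2 kg of glass at full float precision (the six compositions, ignition loss, the totals, glass mass, the yield), exactly as shown in problem or answer.
Each material's LOI contribution:
  Zircon sand: 58.50 × 0.001000 = 0.05850 kg
  H3BO3: 139.9 × 0.4400 = 61.56 kg
  SrCO3: 114.2 × 0.2973 = 33.95 kg
  Zinc oxide: 46.78 × 0.002000 = 0.09356 kg
  ATH: 44.18 × 0.3482 = 15.38 kg
  Glass-grade sand: 586.8 × 0.001900 = 1.115 kg
Total LOI = 112.2 kg
Glass = batch − LOI = 990.4 − 112.2 = 878.2 kg

LOI loss = 112.2 kg; glass = 878.2 kg; yield = 88.68%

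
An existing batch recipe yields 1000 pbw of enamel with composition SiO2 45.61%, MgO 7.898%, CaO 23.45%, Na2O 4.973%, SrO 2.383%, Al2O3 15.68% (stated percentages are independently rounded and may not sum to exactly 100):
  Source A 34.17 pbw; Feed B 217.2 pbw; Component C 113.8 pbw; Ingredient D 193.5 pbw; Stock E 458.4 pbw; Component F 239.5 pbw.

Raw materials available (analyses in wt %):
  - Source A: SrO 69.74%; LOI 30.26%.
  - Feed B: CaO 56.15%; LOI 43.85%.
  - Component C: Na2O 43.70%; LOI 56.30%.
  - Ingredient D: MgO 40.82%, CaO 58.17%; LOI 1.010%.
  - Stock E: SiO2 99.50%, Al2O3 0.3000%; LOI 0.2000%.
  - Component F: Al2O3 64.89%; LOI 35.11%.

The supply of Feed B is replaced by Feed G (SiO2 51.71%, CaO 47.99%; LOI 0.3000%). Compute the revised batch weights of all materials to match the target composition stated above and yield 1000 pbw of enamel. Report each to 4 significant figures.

Revised batch per 1000 pbw enamel:
  Source A: 34.17 pbw
  Feed G: 254.1 pbw
  Component C: 113.8 pbw
  Ingredient D: 193.5 pbw
  Stock E: 326.3 pbw
  Component F: 240.1 pbw
Total batch = 1162 pbw; LOI loss = 162.1 pbw

Every computation holds full precision throughout. Intermediates appear with 4-significant-digit rounding between the steps — every reported value carries a single rounding — all derived quantities are carried at full float precision (totals, the six compositions, yield, glass mass, ignition loss) starting from the weights for 1000 pbw of glass, as written in the question or the answer.
Oxide-by-oxide targets in 1000 pbw enamel:
  SiO2: 45.61% × 1000 = 456.1 pbw
  MgO: 7.898% × 1000 = 78.98 pbw
  CaO: 23.45% × 1000 = 234.5 pbw
  Na2O: 4.973% × 1000 = 49.73 pbw
  SrO: 2.383% × 1000 = 23.83 pbw
  Al2O3: 15.68% × 1000 = 156.8 pbw
Per-oxide balance check using the reported weights, versus the basis set out (sums match the target masses up to rounding of the answer):
  SiO2: 254.1·0.5171 + 326.3·0.9950 = 456.1 pbw (target 456.1 pbw)
  MgO: 193.5·0.4082 = 78.99 pbw (target 78.98 pbw)
  CaO: 254.1·0.4799 + 193.5·0.5817 = 234.5 pbw (target 234.5 pbw)
  Na2O: 113.8·0.4370 = 49.73 pbw (target 49.73 pbw)
  SrO: 34.17·0.6974 = 23.83 pbw (target 23.83 pbw)
  Al2O3: 326.3·0.003000 + 240.1·0.6489 = 156.8 pbw (target 156.8 pbw)
Glass-mass bookkeeping: batch total minus LOI = 999.9 pbw (per-oxide target masses sum to 999.9 pbw; stated basis 1000 pbw — gaps are rounding artifacts).
Whole-batch sum: Σ batch = 1162 pbw; Σ batch·LOI gives LOI loss = 162.1 pbw; glass ÷ batch gives a yield of 86.05%.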